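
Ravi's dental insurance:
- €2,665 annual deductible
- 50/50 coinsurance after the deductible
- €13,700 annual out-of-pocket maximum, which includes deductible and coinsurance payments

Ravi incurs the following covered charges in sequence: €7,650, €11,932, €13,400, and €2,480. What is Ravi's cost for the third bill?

€2,576.50

Claim 1 — €7,650: deductible takes €2,665, €4,985 remains; 50% of €4,985 = €2,492.50. Patient pays €5,157.50; OOP now €5,157.50.
Claim 2 — €11,932: 50% coinsurance on €11,932 = €5,966. Patient owes €5,966 (running OOP €11,123.50).
Claim 3 — €13,400: deductible already satisfied, so patient's share is 50% × €13,400 = €6,700. Adding that to €11,123.50 gives €17,823.50, past the €13,700 cap; patient pays only €13,700 − €11,123.50 = €2,576.50.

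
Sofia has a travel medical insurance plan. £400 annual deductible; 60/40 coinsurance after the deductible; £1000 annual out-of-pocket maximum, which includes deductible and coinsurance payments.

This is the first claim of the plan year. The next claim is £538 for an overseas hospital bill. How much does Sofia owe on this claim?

Deductible not yet touched, so the first £400 of the bill goes to the deductible.
That leaves £538 − £400 = £138 for coinsurance.
Coinsurance: £138 × 40% = £55.20.
That puts the traveler's cost at £400 + £55.20 = £455.20 before any cap.
Cumulative spending £0 + £455.20 = £455.20 stays under the £1000 maximum.

£455.20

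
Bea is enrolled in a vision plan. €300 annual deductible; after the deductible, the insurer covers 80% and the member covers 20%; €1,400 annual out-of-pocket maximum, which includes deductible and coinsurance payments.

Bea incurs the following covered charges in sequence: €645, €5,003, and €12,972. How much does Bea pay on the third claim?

Claim 1 (€645): deductible takes €300, €345 remains; member's 20% is €69. Cost to member: €369. OOP to date €369.
Claim 2 (€5,003): deductible already satisfied, so member's share is 20% × €5,003 = €1,000.60. Member pays €1,000.60; OOP now €1,369.60.
Claim 3 (€12,972): 20% coinsurance on €12,972 = €2,594.40. OOP would hit €3,964 > €1,400, so the cap limits the member to €1,400 − €1,369.60 = €30.40.

€30.40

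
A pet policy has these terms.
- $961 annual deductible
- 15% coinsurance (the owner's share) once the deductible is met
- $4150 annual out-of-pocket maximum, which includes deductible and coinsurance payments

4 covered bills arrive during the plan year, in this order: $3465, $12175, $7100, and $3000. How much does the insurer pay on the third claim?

Claim 1 — $3465: $961 finishes the deductible; $2504 goes to coinsurance; 15% of $2504 = $375.60. Owner pays $1336.60; OOP now $1336.60. Plan pays $3465 − $1336.60 = $2128.40.
Claim 2 — $12175: 15% coinsurance on $12175 = $1826.25. Owner owes $1826.25 (running OOP $3162.85). Plan pays $12175 − $1826.25 = $10348.75.
Claim 3 — $7100: deductible met; 15% of $7100 = $1065. That would push OOP to $4227.85, over the $4150 cap, so owner pays $4150 − $3162.85 = $987.15. Insurer: $7100 − $987.15 = $6112.85.

$6112.85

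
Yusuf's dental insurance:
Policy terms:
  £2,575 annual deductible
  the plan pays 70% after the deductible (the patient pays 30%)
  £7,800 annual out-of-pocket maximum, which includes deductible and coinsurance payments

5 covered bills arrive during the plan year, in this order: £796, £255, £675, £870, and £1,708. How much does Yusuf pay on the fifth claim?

£512.40

Claim 1 (£796): fully absorbed by the deductible. Cost to patient: £796. OOP to date £796.
Claim 2 (£255): fully absorbed by the deductible. Patient pays £255; OOP now £1,051.
Claim 3 (£675): entire amount goes to the deductible. Patient pays £675; OOP now £1,726.
Claim 4 (£870): deductible takes £849, £21 remains; coinsurance £21 × 30% = £6.30. Patient pays £855.30; OOP now £2,581.30.
Claim 5 (£1,708): 30% coinsurance on £1,708 = £512.40. Patient owes £512.40 (running OOP £3,093.70).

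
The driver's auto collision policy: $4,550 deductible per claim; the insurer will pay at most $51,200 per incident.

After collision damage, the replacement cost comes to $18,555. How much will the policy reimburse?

$14,005

Subtract the deductible: $18,555 − $4,550 = $14,005.
$14,005 ≤ $51,200, so the limit doesn't bind; insurer pays $14,005.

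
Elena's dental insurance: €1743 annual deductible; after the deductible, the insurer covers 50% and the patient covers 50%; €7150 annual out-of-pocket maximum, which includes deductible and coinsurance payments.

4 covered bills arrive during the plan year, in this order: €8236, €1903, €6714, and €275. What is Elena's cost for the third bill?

€1209

Claim 1 — €8236: €1743 to deductible, leaving €6493; 50% of €6493 = €3246.50. Patient owes €4989.50 (running OOP €4989.50).
Claim 2 — €1903: 50% coinsurance on €1903 = €951.50. Cost to patient: €951.50. OOP to date €5941.
Claim 3 — €6714: deductible met; 50% of €6714 = €3357. OOP would hit €9298 > €7150, so the cap limits the patient to €7150 − €5941 = €1209.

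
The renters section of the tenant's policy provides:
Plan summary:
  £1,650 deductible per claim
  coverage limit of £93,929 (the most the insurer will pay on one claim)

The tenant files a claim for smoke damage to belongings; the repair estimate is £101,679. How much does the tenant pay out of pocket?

Subtract the deductible: £101,679 − £1,650 = £100,029.
Since £100,029 > £93,929, the payout is capped at £93,929.
Out of pocket: £101,679 − £93,929 = £7,750.

£7,750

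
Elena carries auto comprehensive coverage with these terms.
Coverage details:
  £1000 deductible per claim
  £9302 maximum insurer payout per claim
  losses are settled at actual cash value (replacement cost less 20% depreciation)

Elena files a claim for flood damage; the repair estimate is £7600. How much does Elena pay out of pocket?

At 20% depreciation, ACV = £7600 − £1520 = £6080.
Less the £1000 deductible: £6080 − £1000 = £5080.
£5080 ≤ £9302, so the limit doesn't bind; insurer pays £5080.
Out of pocket: £7600 − £5080 = £2520.

£2520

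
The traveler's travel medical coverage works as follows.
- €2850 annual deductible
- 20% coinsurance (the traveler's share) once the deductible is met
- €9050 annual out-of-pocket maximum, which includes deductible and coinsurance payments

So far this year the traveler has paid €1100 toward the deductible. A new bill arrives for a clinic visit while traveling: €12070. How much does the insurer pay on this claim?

Deductible still to meet: €2850 − €1100 = €1750.
After the €1750 deductible portion, €12070 − €1750 = €10320 is subject to coinsurance.
20% of €10320 = €2064 falls to the traveler.
So the traveler owes €1750 + €2064 = €3814 before any cap.
Cumulative spending €1100 + €3814 = €4914 stays under the €9050 maximum.
The insurer covers the remainder: €12070 − €3814 = €8256.

€8256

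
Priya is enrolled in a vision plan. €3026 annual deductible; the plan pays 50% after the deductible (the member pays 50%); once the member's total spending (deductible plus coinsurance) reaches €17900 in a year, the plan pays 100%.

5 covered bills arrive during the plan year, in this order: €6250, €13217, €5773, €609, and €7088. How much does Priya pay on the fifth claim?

#1 (€6250): €3026 finishes the deductible; €3224 goes to coinsurance; member's 50% is €1612. Member pays €4638; OOP now €4638.
#2 (€13217): deductible met; 50% of €13217 = €6608.50. Cost to member: €6608.50. OOP to date €11246.50.
#3 (€5773): 50% coinsurance on €5773 = €2886.50. Cost to member: €2886.50. OOP to date €14133.
#4 (€609): deductible already satisfied, so member's share is 50% × €609 = €304.50. Member pays €304.50; OOP now €14437.50.
#5 (€7088): 50% coinsurance on €7088 = €3544. That would push OOP to €17981.50, over the €17900 cap, so member pays €17900 − €14437.50 = €3462.50.

€3462.50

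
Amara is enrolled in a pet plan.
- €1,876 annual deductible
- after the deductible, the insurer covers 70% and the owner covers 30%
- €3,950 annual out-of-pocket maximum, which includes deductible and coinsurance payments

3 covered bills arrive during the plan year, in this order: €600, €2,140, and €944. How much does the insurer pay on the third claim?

Bill 1, €600: fully absorbed by the deductible. Owner pays €600; OOP now €600. Insurer: €600 − €600 = €0.
Bill 2, €2,140: deductible takes €1,276, €864 remains; 30% of €864 = €259.20. Cost to owner: €1,535.20. OOP to date €2,135.20. Plan pays €2,140 − €1,535.20 = €604.80.
Bill 3, €944: deductible met; 30% of €944 = €283.20. Cost to owner: €283.20. OOP to date €2,418.40. Plan pays €944 − €283.20 = €660.80.

€660.80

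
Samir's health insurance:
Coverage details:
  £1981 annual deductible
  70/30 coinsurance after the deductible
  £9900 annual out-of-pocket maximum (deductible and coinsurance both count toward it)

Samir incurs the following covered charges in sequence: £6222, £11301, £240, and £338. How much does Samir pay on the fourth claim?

#1 (£6222): £1981 to deductible, leaving £4241; patient's 30% is £1272.30. Patient pays £3253.30; OOP now £3253.30.
#2 (£11301): deductible met; 30% of £11301 = £3390.30. Patient pays £3390.30; OOP now £6643.60.
#3 (£240): deductible met; 30% of £240 = £72. Patient pays £72; OOP now £6715.60.
#4 (£338): deductible met; 30% of £338 = £101.40. Patient owes £101.40 (running OOP £6817).

£101.40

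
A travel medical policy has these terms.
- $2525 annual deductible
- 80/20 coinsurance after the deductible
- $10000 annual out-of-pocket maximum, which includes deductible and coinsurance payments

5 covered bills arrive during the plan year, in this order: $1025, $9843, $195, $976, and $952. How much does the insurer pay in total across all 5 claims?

Bill 1, $1025: fully absorbed by the deductible. Cost to traveler: $1025. OOP to date $1025. Plan pays $1025 − $1025 = $0.
Bill 2, $9843: $1500 to deductible, leaving $8343; coinsurance $8343 × 20% = $1668.60. Traveler owes $3168.60 (running OOP $4193.60). Plan pays $9843 − $3168.60 = $6674.40.
Bill 3, $195: 20% coinsurance on $195 = $39. Traveler pays $39; OOP now $4232.60. Insurer: $195 − $39 = $156.
Bill 4, $976: deductible met; 20% of $976 = $195.20. Cost to traveler: $195.20. OOP to date $4427.80. Plan pays $976 − $195.20 = $780.80.
Bill 5, $952: 20% coinsurance on $952 = $190.40. Cost to traveler: $190.40. OOP to date $4618.20. Insurer: $952 − $190.40 = $761.60.
Insurer total = bills − traveler's total = $12991 − $4618.20 = $8372.80.

$8372.80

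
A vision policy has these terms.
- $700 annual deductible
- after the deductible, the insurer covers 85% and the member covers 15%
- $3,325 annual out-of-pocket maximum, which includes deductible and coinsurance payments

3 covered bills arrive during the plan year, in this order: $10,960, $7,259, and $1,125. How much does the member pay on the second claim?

$1,086

Claim 1 — $10,960: $700 to deductible, leaving $10,260; 15% of $10,260 = $1,539. Member pays $2,239; OOP now $2,239.
Claim 2 — $7,259: deductible already satisfied, so member's share is 15% × $7,259 = $1,088.85. That would push OOP to $3,327.85, over the $3,325 cap, so member pays $3,325 − $2,239 = $1,086.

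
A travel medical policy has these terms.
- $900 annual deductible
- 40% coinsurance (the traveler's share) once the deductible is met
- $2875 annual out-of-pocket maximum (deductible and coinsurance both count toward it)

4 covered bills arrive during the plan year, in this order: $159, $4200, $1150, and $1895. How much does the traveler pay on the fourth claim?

#1 ($159): entire amount goes to the deductible. Cost to traveler: $159. OOP to date $159.
#2 ($4200): $741 to deductible, leaving $3459; 40% of $3459 = $1383.60. Traveler owes $2124.60 (running OOP $2283.60).
#3 ($1150): deductible already satisfied, so traveler's share is 40% × $1150 = $460. Cost to traveler: $460. OOP to date $2743.60.
#4 ($1895): deductible met; 40% of $1895 = $758. Adding that to $2743.60 gives $3501.60, past the $2875 cap; traveler pays only $2875 − $2743.60 = $131.40.

$131.40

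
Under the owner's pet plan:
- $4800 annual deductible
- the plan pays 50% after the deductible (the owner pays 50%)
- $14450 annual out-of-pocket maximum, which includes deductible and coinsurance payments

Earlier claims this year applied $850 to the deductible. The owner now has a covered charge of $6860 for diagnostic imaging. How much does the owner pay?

Deductible still to meet: $4800 − $850 = $3950.
After the $3950 deductible portion, $6860 − $3950 = $2910 is subject to coinsurance.
Owner's 50% share of $2910 is $1455.
So the owner owes $3950 + $1455 = $5405 before any cap.
Total out-of-pocket so far would be $850 + $5405 = $6255, below the $14450 cap — no reduction.

$5405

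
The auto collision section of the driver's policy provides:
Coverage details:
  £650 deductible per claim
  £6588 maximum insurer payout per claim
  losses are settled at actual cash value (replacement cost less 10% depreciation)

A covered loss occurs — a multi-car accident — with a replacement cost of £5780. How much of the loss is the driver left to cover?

Actual cash value after 10% depreciation: £5780 × 90% = £5202.
Subtract the deductible: £5202 − £650 = £4552.
That's under the £6588 cap, so the insurer reimburses the full £4552.
The driver bears the rest of the original loss: £5780 − £4552 = £1228.

£1228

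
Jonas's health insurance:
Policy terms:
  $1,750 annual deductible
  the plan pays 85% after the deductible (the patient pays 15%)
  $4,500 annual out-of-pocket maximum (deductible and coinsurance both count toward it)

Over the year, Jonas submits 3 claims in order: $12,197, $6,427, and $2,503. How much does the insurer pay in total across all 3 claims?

Bill 1, $12,197: $1,750 to deductible, leaving $10,447; patient's 15% is $1,567.05. Patient owes $3,317.05 (running OOP $3,317.05). Plan pays $12,197 − $3,317.05 = $8,879.95.
Bill 2, $6,427: deductible already satisfied, so patient's share is 15% × $6,427 = $964.05. Patient owes $964.05 (running OOP $4,281.10). Plan pays $6,427 − $964.05 = $5,462.95.
Bill 3, $2,503: 15% coinsurance on $2,503 = $375.45. Adding that to $4,281.10 gives $4,656.55, past the $4,500 cap; patient pays only $4,500 − $4,281.10 = $218.90. Plan pays $2,503 − $218.90 = $2,284.10.
Insurer total = bills − patient's total = $21,127 − $4,500 = $16,627.

$16,627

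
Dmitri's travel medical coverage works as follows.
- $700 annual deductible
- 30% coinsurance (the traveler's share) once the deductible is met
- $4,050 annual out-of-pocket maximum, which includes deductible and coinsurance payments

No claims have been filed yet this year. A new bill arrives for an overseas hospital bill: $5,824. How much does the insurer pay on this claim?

$3,586.80

Nothing has been paid toward the $700 deductible, so the first $700 of this charge is applied there.
After the $700 deductible portion, $5,824 − $700 = $5,124 is subject to coinsurance.
30% of $5,124 = $1,537.20 falls to the traveler.
That puts the traveler's cost at $700 + $1,537.20 = $2,237.20 before any cap.
Year-to-date out-of-pocket becomes $0 + $2,237.20 = $2,237.20, still under the $4,050 maximum, so no cap applies.
The plan picks up $5,824 − $2,237.20 = $3,586.80.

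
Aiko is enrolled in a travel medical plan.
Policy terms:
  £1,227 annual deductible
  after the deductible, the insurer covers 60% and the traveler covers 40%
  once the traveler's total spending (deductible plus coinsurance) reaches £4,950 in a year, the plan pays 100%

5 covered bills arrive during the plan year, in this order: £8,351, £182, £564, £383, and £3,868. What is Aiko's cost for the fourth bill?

Claim 1 (£8,351): deductible takes £1,227, £7,124 remains; 40% of £7,124 = £2,849.60. Cost to traveler: £4,076.60. OOP to date £4,076.60.
Claim 2 (£182): deductible met; 40% of £182 = £72.80. Traveler owes £72.80 (running OOP £4,149.40).
Claim 3 (£564): 40% coinsurance on £564 = £225.60. Traveler pays £225.60; OOP now £4,375.
Claim 4 (£383): deductible met; 40% of £383 = £153.20. Traveler owes £153.20 (running OOP £4,528.20).

£153.20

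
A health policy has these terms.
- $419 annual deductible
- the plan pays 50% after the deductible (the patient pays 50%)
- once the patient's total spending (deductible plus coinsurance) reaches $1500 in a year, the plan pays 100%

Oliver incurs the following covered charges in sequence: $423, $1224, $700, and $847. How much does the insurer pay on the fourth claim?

$730

Claim 1 — $423: $419 finishes the deductible; $4 goes to coinsurance; patient's 50% is $2. Patient owes $421 (running OOP $421). Plan pays $423 − $421 = $2.
Claim 2 — $1224: deductible met; 50% of $1224 = $612. Patient pays $612; OOP now $1033. Plan pays $1224 − $612 = $612.
Claim 3 — $700: 50% coinsurance on $700 = $350. Patient pays $350; OOP now $1383. Plan pays $700 − $350 = $350.
Claim 4 — $847: 50% coinsurance on $847 = $423.50. OOP would hit $1806.50 > $1500, so the cap limits the patient to $1500 − $1383 = $117. Insurer: $847 − $117 = $730.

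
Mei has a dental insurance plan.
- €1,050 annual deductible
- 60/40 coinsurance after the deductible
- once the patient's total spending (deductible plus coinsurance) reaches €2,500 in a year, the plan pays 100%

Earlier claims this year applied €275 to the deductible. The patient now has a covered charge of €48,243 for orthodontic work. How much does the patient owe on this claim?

€275 of the €1,050 deductible is already met, leaving €775.
The remaining €47,468 (= €48,243 − €775) moves to coinsurance.
Patient's 40% share of €47,468 is €18,987.20.
That puts the patient's cost at €775 + €18,987.20 = €19,762.20 before any cap.
Year-to-date out-of-pocket would reach €275 + €19,762.20 = €20,037.20, above the €2,500 maximum, so the patient pays only €2,500 − €275 = €2,225.

€2,225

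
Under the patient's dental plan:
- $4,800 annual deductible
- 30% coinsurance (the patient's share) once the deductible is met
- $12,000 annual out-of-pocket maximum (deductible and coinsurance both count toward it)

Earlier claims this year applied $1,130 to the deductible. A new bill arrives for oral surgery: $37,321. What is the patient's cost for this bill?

Deductible still to meet: $4,800 − $1,130 = $3,670.
After the $3,670 deductible portion, $37,321 − $3,670 = $33,651 is subject to coinsurance.
30% of $33,651 = $10,095.30 falls to the patient.
That puts the patient's cost at $3,670 + $10,095.30 = $13,765.30 before any cap.
Adding $13,765.30 to the $1,130 already spent would give $14,895.30, which exceeds the $12,000 cap; the patient pays just $12,000 − $1,130 = $10,870.

$10,870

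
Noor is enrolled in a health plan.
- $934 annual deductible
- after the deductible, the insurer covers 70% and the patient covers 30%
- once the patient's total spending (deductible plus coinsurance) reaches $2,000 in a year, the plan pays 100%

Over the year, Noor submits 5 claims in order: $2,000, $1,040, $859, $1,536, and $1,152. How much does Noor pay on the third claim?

Claim 1 ($2,000): $934 to deductible, leaving $1,066; coinsurance $1,066 × 30% = $319.80. Patient pays $1,253.80; OOP now $1,253.80.
Claim 2 ($1,040): 30% coinsurance on $1,040 = $312. Patient owes $312 (running OOP $1,565.80).
Claim 3 ($859): 30% coinsurance on $859 = $257.70. Cost to patient: $257.70. OOP to date $1,823.50.

$257.70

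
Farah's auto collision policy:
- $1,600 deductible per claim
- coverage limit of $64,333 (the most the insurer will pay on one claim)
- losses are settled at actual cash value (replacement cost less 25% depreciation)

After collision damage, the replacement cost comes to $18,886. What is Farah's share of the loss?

$6,321.50

Depreciate 25%: the covered value is $18,886 × 0.75 = $14,164.50.
After the deductible, $14,164.50 − $1,600 = $12,564.50 remains.
$12,564.50 ≤ $64,333, so the limit doesn't bind; insurer pays $12,564.50.
The driver bears the rest of the original loss: $18,886 − $12,564.50 = $6,321.50.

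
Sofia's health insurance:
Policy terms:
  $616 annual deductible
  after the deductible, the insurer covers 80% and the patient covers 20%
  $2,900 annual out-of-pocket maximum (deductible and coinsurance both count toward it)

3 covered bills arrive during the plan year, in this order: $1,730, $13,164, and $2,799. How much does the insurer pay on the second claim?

$11,102.80

Claim 1 — $1,730: $616 finishes the deductible; $1,114 goes to coinsurance; coinsurance $1,114 × 20% = $222.80. Patient owes $838.80 (running OOP $838.80). Insurer: $1,730 − $838.80 = $891.20.
Claim 2 — $13,164: 20% coinsurance on $13,164 = $2,632.80. Adding that to $838.80 gives $3,471.60, past the $2,900 cap; patient pays only $2,900 − $838.80 = $2,061.20. Insurer: $13,164 − $2,061.20 = $11,102.80.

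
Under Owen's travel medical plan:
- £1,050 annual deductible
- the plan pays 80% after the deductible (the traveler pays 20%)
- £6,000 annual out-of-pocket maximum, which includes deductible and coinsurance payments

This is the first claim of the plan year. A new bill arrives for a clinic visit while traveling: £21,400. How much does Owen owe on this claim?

£5,120

Nothing has been paid toward the £1,050 deductible, so the first £1,050 of this charge is applied there.
After the £1,050 deductible portion, £21,400 − £1,050 = £20,350 is subject to coinsurance.
Traveler's 20% share of £20,350 is £4,070.
That puts the traveler's cost at £1,050 + £4,070 = £5,120 before any cap.
Cumulative spending £0 + £5,120 = £5,120 stays under the £6,000 maximum.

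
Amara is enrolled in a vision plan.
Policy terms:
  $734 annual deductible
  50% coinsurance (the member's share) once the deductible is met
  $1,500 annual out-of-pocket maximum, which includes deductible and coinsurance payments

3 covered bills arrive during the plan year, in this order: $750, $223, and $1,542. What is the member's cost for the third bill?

#1 ($750): deductible takes $734, $16 remains; member's 50% is $8. Member owes $742 (running OOP $742).
#2 ($223): 50% coinsurance on $223 = $111.50. Member pays $111.50; OOP now $853.50.
#3 ($1,542): 50% coinsurance on $1,542 = $771. Adding that to $853.50 gives $1,624.50, past the $1,500 cap; member pays only $1,500 − $853.50 = $646.50.

$646.50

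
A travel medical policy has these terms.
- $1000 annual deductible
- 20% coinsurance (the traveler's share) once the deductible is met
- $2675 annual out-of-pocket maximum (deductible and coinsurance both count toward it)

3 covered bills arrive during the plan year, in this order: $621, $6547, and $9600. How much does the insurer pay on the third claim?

$9158.60

Bill 1, $621: entire amount goes to the deductible. Cost to traveler: $621. OOP to date $621. Plan pays $621 − $621 = $0.
Bill 2, $6547: $379 to deductible, leaving $6168; 20% of $6168 = $1233.60. Traveler pays $1612.60; OOP now $2233.60. Insurer: $6547 − $1612.60 = $4934.40.
Bill 3, $9600: deductible met; 20% of $9600 = $1920. OOP would hit $4153.60 > $2675, so the cap limits the traveler to $2675 − $2233.60 = $441.40. Plan pays $9600 − $441.40 = $9158.60.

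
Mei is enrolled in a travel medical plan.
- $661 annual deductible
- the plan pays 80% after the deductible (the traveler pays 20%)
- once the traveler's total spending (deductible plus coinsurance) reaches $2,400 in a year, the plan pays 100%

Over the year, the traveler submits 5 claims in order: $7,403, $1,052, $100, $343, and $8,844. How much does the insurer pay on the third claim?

Claim 1 ($7,403): deductible takes $661, $6,742 remains; 20% of $6,742 = $1,348.40. Traveler pays $2,009.40; OOP now $2,009.40. Plan pays $7,403 − $2,009.40 = $5,393.60.
Claim 2 ($1,052): 20% coinsurance on $1,052 = $210.40. Traveler owes $210.40 (running OOP $2,219.80). Insurer: $1,052 − $210.40 = $841.60.
Claim 3 ($100): deductible met; 20% of $100 = $20. Traveler pays $20; OOP now $2,239.80. Insurer: $100 − $20 = $80.

$80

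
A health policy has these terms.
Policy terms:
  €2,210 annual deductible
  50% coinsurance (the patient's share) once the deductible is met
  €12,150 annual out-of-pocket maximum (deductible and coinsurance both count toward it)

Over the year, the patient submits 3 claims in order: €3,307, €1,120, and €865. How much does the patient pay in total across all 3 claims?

€3,751

Claim 1 (€3,307): €2,210 finishes the deductible; €1,097 goes to coinsurance; coinsurance €1,097 × 50% = €548.50. Cost to patient: €2,758.50. OOP to date €2,758.50.
Claim 2 (€1,120): deductible met; 50% of €1,120 = €560. Cost to patient: €560. OOP to date €3,318.50.
Claim 3 (€865): 50% coinsurance on €865 = €432.50. Patient pays €432.50; OOP now €3,751.
Total paid by the patient: €2,758.50 + €560 + €432.50 = €3,751.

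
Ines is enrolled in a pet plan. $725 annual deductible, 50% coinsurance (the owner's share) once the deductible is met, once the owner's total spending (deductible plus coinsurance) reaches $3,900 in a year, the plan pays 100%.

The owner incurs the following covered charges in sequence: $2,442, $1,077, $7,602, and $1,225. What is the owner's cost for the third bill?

$1,778

Bill 1, $2,442: $725 finishes the deductible; $1,717 goes to coinsurance; 50% of $1,717 = $858.50. Cost to owner: $1,583.50. OOP to date $1,583.50.
Bill 2, $1,077: deductible already satisfied, so owner's share is 50% × $1,077 = $538.50. Owner pays $538.50; OOP now $2,122.
Bill 3, $7,602: deductible already satisfied, so owner's share is 50% × $7,602 = $3,801. Adding that to $2,122 gives $5,923, past the $3,900 cap; owner pays only $3,900 − $2,122 = $1,778.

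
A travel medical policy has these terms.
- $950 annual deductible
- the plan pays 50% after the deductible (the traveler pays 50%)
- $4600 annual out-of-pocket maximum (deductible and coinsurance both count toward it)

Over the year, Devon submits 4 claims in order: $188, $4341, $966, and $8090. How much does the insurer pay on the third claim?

Bill 1, $188: all of it applies to the deductible. Cost to traveler: $188. OOP to date $188. Plan pays $188 − $188 = $0.
Bill 2, $4341: $762 to deductible, leaving $3579; coinsurance $3579 × 50% = $1789.50. Cost to traveler: $2551.50. OOP to date $2739.50. Insurer: $4341 − $2551.50 = $1789.50.
Bill 3, $966: deductible already satisfied, so traveler's share is 50% × $966 = $483. Traveler owes $483 (running OOP $3222.50). Insurer: $966 − $483 = $483.

$483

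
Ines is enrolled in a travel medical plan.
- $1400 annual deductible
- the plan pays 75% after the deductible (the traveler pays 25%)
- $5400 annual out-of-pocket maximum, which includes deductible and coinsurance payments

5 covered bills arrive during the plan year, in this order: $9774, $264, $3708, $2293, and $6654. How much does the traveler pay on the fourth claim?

$573.25

Bill 1, $9774: $1400 finishes the deductible; $8374 goes to coinsurance; traveler's 25% is $2093.50. Cost to traveler: $3493.50. OOP to date $3493.50.
Bill 2, $264: 25% coinsurance on $264 = $66. Traveler owes $66 (running OOP $3559.50).
Bill 3, $3708: deductible already satisfied, so traveler's share is 25% × $3708 = $927. Cost to traveler: $927. OOP to date $4486.50.
Bill 4, $2293: deductible already satisfied, so traveler's share is 25% × $2293 = $573.25. Traveler owes $573.25 (running OOP $5059.75).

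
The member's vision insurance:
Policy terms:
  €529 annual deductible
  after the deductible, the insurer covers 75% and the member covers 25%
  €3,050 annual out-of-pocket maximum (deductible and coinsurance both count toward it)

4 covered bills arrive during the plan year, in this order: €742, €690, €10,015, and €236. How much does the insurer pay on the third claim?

€7,719.75

Bill 1, €742: deductible takes €529, €213 remains; 25% of €213 = €53.25. Member pays €582.25; OOP now €582.25. Insurer: €742 − €582.25 = €159.75.
Bill 2, €690: 25% coinsurance on €690 = €172.50. Cost to member: €172.50. OOP to date €754.75. Plan pays €690 − €172.50 = €517.50.
Bill 3, €10,015: 25% coinsurance on €10,015 = €2,503.75. Adding that to €754.75 gives €3,258.50, past the €3,050 cap; member pays only €3,050 − €754.75 = €2,295.25. Insurer: €10,015 − €2,295.25 = €7,719.75.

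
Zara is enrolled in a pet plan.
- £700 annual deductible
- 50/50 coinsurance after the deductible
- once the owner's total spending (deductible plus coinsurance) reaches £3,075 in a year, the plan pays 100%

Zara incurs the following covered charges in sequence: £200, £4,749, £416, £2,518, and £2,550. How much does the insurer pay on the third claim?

£208

Bill 1, £200: fully absorbed by the deductible. Owner pays £200; OOP now £200. Insurer: £200 − £200 = £0.
Bill 2, £4,749: £500 to deductible, leaving £4,249; 50% of £4,249 = £2,124.50. Owner pays £2,624.50; OOP now £2,824.50. Plan pays £4,749 − £2,624.50 = £2,124.50.
Bill 3, £416: deductible already satisfied, so owner's share is 50% × £416 = £208. Owner owes £208 (running OOP £3,032.50). Insurer: £416 − £208 = £208.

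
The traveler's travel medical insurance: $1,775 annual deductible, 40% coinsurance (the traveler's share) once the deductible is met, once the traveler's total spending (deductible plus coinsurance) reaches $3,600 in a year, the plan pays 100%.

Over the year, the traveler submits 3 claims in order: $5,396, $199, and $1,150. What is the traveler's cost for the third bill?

#1 ($5,396): deductible takes $1,775, $3,621 remains; coinsurance $3,621 × 40% = $1,448.40. Traveler owes $3,223.40 (running OOP $3,223.40).
#2 ($199): deductible met; 40% of $199 = $79.60. Traveler pays $79.60; OOP now $3,303.
#3 ($1,150): deductible met; 40% of $1,150 = $460. That would push OOP to $3,763, over the $3,600 cap, so traveler pays $3,600 − $3,303 = $297.

$297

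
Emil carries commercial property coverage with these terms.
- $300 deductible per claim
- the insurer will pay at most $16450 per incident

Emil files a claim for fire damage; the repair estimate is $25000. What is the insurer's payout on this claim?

$16450

Less the $300 deductible: $25000 − $300 = $24700.
Since $24700 > $16450, the payout is capped at $16450.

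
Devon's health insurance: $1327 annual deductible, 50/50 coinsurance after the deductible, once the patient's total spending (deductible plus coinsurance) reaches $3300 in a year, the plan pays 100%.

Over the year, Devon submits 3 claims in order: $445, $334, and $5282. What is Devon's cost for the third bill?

$2521

Claim 1 ($445): entire amount goes to the deductible. Patient owes $445 (running OOP $445).
Claim 2 ($334): entire amount goes to the deductible. Cost to patient: $334. OOP to date $779.
Claim 3 ($5282): deductible takes $548, $4734 remains; 50% of $4734 = $2367. Claim cost before the cap: $548 + $2367 = $2915. Adding that to $779 gives $3694, past the $3300 cap; patient pays only $3300 − $779 = $2521.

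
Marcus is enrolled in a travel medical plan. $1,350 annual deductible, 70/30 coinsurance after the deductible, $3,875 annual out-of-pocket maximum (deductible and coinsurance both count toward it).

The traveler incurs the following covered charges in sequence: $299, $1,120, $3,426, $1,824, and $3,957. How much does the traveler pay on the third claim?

#1 ($299): fully absorbed by the deductible. Traveler owes $299 (running OOP $299).
#2 ($1,120): $1,051 finishes the deductible; $69 goes to coinsurance; coinsurance $69 × 30% = $20.70. Traveler pays $1,071.70; OOP now $1,370.70.
#3 ($3,426): deductible already satisfied, so traveler's share is 30% × $3,426 = $1,027.80. Cost to traveler: $1,027.80. OOP to date $2,398.50.

$1,027.80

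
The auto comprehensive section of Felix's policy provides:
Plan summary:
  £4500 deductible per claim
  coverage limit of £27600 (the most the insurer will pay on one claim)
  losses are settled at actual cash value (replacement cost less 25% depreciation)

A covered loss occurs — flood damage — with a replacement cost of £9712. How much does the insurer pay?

Depreciate 25%: the covered value is £9712 × 0.75 = £7284.
Less the £4500 deductible: £7284 − £4500 = £2784.
£2784 ≤ £27600, so the limit doesn't bind; insurer pays £2784.

£2784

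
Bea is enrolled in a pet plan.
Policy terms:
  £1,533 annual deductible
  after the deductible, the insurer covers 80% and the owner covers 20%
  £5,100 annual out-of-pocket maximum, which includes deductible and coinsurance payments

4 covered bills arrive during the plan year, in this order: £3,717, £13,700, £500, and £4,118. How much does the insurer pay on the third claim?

Claim 1 (£3,717): deductible takes £1,533, £2,184 remains; coinsurance £2,184 × 20% = £436.80. Owner owes £1,969.80 (running OOP £1,969.80). Plan pays £3,717 − £1,969.80 = £1,747.20.
Claim 2 (£13,700): 20% coinsurance on £13,700 = £2,740. Owner pays £2,740; OOP now £4,709.80. Plan pays £13,700 − £2,740 = £10,960.
Claim 3 (£500): deductible already satisfied, so owner's share is 20% × £500 = £100. Cost to owner: £100. OOP to date £4,809.80. Plan pays £500 − £100 = £400.

£400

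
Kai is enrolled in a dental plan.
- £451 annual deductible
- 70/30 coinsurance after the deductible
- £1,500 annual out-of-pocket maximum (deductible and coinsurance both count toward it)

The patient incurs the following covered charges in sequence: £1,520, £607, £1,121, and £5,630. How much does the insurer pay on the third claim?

£784.70

Claim 1 — £1,520: deductible takes £451, £1,069 remains; 30% of £1,069 = £320.70. Patient owes £771.70 (running OOP £771.70). Insurer: £1,520 − £771.70 = £748.30.
Claim 2 — £607: deductible met; 30% of £607 = £182.10. Patient owes £182.10 (running OOP £953.80). Insurer: £607 − £182.10 = £424.90.
Claim 3 — £1,121: deductible met; 30% of £1,121 = £336.30. Patient owes £336.30 (running OOP £1,290.10). Plan pays £1,121 − £336.30 = £784.70.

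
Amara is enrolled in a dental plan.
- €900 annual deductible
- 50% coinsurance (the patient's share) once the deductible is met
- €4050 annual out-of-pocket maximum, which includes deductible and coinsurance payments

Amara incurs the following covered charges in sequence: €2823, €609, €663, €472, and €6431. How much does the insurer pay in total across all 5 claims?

#1 (€2823): deductible takes €900, €1923 remains; patient's 50% is €961.50. Cost to patient: €1861.50. OOP to date €1861.50. Insurer: €2823 − €1861.50 = €961.50.
#2 (€609): 50% coinsurance on €609 = €304.50. Cost to patient: €304.50. OOP to date €2166. Insurer: €609 − €304.50 = €304.50.
#3 (€663): deductible met; 50% of €663 = €331.50. Patient owes €331.50 (running OOP €2497.50). Insurer: €663 − €331.50 = €331.50.
#4 (€472): 50% coinsurance on €472 = €236. Patient pays €236; OOP now €2733.50. Insurer: €472 − €236 = €236.
#5 (€6431): deductible met; 50% of €6431 = €3215.50. That would push OOP to €5949, over the €4050 cap, so patient pays €4050 − €2733.50 = €1316.50. Insurer: €6431 − €1316.50 = €5114.50.
Insurer total = bills − patient's total = €10998 − €4050 = €6948.

€6948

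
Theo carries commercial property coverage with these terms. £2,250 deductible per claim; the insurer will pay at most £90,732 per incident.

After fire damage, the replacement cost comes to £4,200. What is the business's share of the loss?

£2,250

Subtract the deductible: £4,200 − £2,250 = £1,950.
£1,950 ≤ £90,732, so the limit doesn't bind; insurer pays £1,950.
Out of pocket: £4,200 − £1,950 = £2,250.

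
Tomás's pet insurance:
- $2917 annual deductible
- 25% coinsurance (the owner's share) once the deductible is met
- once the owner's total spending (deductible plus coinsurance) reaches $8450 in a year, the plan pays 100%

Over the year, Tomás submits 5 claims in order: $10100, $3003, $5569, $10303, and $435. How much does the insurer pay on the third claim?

Claim 1 ($10100): deductible takes $2917, $7183 remains; owner's 25% is $1795.75. Owner pays $4712.75; OOP now $4712.75. Plan pays $10100 − $4712.75 = $5387.25.
Claim 2 ($3003): deductible already satisfied, so owner's share is 25% × $3003 = $750.75. Cost to owner: $750.75. OOP to date $5463.50. Plan pays $3003 − $750.75 = $2252.25.
Claim 3 ($5569): deductible met; 25% of $5569 = $1392.25. Owner pays $1392.25; OOP now $6855.75. Insurer: $5569 − $1392.25 = $4176.75.

$4176.75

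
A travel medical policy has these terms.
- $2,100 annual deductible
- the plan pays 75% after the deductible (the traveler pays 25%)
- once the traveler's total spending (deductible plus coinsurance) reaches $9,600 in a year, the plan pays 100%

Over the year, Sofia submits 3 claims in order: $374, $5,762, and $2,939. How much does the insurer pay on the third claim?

$2,204.25

Bill 1, $374: all of it applies to the deductible. Traveler pays $374; OOP now $374. Plan pays $374 − $374 = $0.
Bill 2, $5,762: $1,726 to deductible, leaving $4,036; traveler's 25% is $1,009. Cost to traveler: $2,735. OOP to date $3,109. Insurer: $5,762 − $2,735 = $3,027.
Bill 3, $2,939: 25% coinsurance on $2,939 = $734.75. Traveler owes $734.75 (running OOP $3,843.75). Plan pays $2,939 − $734.75 = $2,204.25.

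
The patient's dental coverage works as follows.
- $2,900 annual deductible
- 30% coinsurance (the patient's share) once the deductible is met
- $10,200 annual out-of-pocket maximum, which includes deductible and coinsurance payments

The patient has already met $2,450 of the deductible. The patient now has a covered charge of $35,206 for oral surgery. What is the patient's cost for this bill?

$7,750

Remaining deductible: $2,900 − $2,450 = $450.
That leaves $35,206 − $450 = $34,756 for coinsurance.
30% of $34,756 = $10,426.80 falls to the patient.
Patient responsibility before any cap: $450 + $10,426.80 = $10,876.80.
Adding $10,876.80 to the $2,450 already spent would give $13,326.80, which exceeds the $10,200 cap; the patient pays just $10,200 − $2,450 = $7,750.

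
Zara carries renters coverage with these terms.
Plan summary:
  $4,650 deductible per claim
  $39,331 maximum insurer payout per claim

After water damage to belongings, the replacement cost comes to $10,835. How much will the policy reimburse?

Less the $4,650 deductible: $10,835 − $4,650 = $6,185.
That's under the $39,331 cap, so the insurer reimburses the full $6,185.

$6,185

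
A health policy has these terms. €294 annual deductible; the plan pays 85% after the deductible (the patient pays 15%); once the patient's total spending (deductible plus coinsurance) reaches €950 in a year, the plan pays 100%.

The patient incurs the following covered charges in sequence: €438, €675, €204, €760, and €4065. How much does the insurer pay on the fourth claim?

€646

Bill 1, €438: €294 to deductible, leaving €144; patient's 15% is €21.60. Patient owes €315.60 (running OOP €315.60). Plan pays €438 − €315.60 = €122.40.
Bill 2, €675: deductible already satisfied, so patient's share is 15% × €675 = €101.25. Patient pays €101.25; OOP now €416.85. Insurer: €675 − €101.25 = €573.75.
Bill 3, €204: deductible already satisfied, so patient's share is 15% × €204 = €30.60. Cost to patient: €30.60. OOP to date €447.45. Insurer: €204 − €30.60 = €173.40.
Bill 4, €760: deductible met; 15% of €760 = €114. Cost to patient: €114. OOP to date €561.45. Plan pays €760 − €114 = €646.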